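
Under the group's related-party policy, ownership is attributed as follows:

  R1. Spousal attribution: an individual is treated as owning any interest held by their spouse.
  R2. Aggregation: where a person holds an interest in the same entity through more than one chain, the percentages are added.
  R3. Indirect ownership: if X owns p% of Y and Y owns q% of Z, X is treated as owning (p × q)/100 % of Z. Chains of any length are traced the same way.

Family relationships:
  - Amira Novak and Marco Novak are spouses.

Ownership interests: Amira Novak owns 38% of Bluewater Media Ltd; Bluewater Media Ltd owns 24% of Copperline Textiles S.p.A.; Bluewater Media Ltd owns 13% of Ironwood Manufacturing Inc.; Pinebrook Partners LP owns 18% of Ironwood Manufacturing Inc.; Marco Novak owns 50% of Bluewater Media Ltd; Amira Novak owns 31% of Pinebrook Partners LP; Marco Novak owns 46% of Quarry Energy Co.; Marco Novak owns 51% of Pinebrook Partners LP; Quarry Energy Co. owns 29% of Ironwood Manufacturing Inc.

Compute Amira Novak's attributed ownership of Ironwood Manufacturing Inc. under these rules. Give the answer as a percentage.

39.54%

By spousal attribution (R1), Amira Novak is treated as also owning Marco Novak's interest in Bluewater Media Ltd, giving 38% + 50% = 88%.
By spousal attribution (R1), Amira Novak is treated as also owning Marco Novak's interest in Pinebrook Partners LP, giving 31% + 51% = 82%.
By spousal attribution (R1), Amira Novak is treated as owning Marco Novak's 46% interest in Quarry Energy Co.
Chain via Bluewater Media Ltd (R3): 88% × 13% = 11.44% of Ironwood Manufacturing Inc.
Chain via Pinebrook Partners LP (R3): 82% × 18% = 14.76% of Ironwood Manufacturing Inc.
Chain via Quarry Energy Co. (R3): 46% × 29% = 13.34% of Ironwood Manufacturing Inc.
Aggregating (R2): 11.44% + 14.76% + 13.34% = 39.54%.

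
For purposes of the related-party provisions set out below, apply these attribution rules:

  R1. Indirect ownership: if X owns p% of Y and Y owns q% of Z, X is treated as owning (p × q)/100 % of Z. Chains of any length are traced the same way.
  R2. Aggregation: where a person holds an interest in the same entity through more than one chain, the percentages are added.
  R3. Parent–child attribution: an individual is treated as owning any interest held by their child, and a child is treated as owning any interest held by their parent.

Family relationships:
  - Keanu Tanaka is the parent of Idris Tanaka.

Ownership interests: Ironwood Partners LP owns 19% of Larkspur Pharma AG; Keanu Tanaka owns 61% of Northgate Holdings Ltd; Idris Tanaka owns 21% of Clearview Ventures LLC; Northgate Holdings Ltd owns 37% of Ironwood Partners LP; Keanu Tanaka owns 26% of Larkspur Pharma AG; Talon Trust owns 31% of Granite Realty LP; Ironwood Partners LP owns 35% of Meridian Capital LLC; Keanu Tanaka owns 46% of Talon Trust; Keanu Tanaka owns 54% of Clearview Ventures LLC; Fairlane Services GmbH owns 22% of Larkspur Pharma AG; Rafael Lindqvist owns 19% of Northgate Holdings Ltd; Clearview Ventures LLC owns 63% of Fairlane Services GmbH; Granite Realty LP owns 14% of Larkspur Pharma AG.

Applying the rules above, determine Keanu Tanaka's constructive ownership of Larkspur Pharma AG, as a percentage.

42.6797%

By parent–child attribution (R3), Keanu Tanaka is treated as also owning Idris Tanaka's interest in Clearview Ventures LLC, giving 54% + 21% = 75%.
Chain via Clearview Ventures LLC → Fairlane Services GmbH (R1): 75% × 63% × 22% = 10.395% of Larkspur Pharma AG.
Chain via Northgate Holdings Ltd → Ironwood Partners LP (R1): 61% × 37% × 19% = 4.2883% of Larkspur Pharma AG.
Chain via Talon Trust → Granite Realty LP (R1): 46% × 31% × 14% = 1.9964% of Larkspur Pharma AG.
Direct interest in Larkspur Pharma AG: 26%.
Aggregating (R2): 10.395% + 4.2883% + 1.9964% + 26% = 42.6797%.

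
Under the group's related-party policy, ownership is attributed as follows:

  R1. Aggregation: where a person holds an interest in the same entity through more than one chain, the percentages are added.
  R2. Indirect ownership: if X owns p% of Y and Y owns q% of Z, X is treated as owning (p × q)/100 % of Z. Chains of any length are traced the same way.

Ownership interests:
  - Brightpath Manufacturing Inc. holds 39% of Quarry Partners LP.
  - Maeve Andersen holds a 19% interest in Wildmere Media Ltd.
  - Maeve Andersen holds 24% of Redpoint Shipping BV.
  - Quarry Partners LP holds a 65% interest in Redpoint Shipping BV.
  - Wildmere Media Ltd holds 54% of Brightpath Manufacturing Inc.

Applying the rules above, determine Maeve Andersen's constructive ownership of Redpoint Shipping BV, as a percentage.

26.60091%

Chain via Wildmere Media Ltd → Brightpath Manufacturing Inc. → Quarry Partners LP (R2): 19% × 54% × 39% × 65% = 2.60091% of Redpoint Shipping BV.
Direct interest in Redpoint Shipping BV: 24%.
Aggregating (R1): 2.60091% + 24% = 26.60091%.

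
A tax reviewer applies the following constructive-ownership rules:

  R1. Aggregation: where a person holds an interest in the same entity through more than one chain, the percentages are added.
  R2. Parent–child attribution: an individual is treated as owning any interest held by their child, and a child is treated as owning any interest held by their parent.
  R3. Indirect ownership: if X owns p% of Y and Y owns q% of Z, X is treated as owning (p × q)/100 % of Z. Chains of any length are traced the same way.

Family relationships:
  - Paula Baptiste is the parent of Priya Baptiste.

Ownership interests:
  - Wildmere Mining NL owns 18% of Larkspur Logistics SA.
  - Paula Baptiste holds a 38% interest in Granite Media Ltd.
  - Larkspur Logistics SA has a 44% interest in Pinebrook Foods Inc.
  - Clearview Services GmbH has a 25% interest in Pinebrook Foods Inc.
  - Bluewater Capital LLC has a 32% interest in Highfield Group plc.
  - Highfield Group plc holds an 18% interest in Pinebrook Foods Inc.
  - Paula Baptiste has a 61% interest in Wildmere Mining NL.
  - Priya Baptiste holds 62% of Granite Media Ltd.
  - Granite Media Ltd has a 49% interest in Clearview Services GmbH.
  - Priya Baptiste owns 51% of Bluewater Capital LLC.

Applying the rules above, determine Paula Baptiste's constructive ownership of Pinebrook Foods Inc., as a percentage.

20.0188%

By parent–child attribution (R2), Paula Baptiste is treated as also owning Priya Baptiste's interest in Granite Media Ltd, giving 38% + 62% = 100%.
By parent–child attribution (R2), Paula Baptiste is treated as owning Priya Baptiste's 51% interest in Bluewater Capital LLC.
Chain via Granite Media Ltd → Clearview Services GmbH (R3): 100% × 49% × 25% = 12.25% of Pinebrook Foods Inc.
Chain via Wildmere Mining NL → Larkspur Logistics SA (R3): 61% × 18% × 44% = 4.8312% of Pinebrook Foods Inc.
Chain via Bluewater Capital LLC → Highfield Group plc (R3): 51% × 32% × 18% = 2.9376% of Pinebrook Foods Inc.
Aggregating (R1): 12.25% + 4.8312% + 2.9376% = 20.0188%.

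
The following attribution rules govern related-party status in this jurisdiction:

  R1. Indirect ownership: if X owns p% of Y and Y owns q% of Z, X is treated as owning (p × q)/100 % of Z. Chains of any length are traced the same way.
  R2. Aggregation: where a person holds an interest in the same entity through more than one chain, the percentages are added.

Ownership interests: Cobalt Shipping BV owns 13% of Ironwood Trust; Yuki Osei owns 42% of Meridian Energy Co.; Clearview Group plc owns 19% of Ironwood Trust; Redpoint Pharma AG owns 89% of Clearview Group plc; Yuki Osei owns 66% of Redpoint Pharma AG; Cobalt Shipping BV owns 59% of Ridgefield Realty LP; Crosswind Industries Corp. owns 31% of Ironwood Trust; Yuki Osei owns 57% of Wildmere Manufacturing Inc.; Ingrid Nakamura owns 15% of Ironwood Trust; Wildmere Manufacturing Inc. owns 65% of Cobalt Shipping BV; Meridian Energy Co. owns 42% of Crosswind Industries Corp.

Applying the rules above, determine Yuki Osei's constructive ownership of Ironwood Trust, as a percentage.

21.4455%

Chain via Redpoint Pharma AG → Clearview Group plc (R1): 66% × 89% × 19% = 11.1606% of Ironwood Trust.
Chain via Wildmere Manufacturing Inc. → Cobalt Shipping BV (R1): 57% × 65% × 13% = 4.8165% of Ironwood Trust.
Chain via Meridian Energy Co. → Crosswind Industries Corp. (R1): 42% × 42% × 31% = 5.4684% of Ironwood Trust.
Aggregating (R2): 11.1606% + 4.8165% + 5.4684% = 21.4455%.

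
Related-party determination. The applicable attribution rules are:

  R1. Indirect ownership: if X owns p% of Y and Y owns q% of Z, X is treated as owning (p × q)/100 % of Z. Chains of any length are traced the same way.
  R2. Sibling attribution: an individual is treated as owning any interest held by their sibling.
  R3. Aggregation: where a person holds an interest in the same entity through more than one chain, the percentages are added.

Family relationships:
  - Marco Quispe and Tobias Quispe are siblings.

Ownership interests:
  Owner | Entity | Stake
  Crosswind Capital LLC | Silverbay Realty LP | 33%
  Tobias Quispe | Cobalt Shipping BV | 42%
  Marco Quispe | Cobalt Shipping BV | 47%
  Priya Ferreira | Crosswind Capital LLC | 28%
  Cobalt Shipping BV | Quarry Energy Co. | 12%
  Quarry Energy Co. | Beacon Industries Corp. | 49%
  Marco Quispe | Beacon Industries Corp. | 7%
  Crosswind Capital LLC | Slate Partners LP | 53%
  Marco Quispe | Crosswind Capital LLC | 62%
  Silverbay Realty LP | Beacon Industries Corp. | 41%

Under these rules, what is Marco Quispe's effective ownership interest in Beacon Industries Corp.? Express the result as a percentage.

20.6218%

By sibling attribution (R2), Marco Quispe is treated as also owning Tobias Quispe's interest in Cobalt Shipping BV, giving 47% + 42% = 89%.
Chain via Crosswind Capital LLC → Silverbay Realty LP (R1): 62% × 33% × 41% = 8.3886% of Beacon Industries Corp.
Chain via Cobalt Shipping BV → Quarry Energy Co. (R1): 89% × 12% × 49% = 5.2332% of Beacon Industries Corp.
Direct interest in Beacon Industries Corp: 7%.
Aggregating (R3): 8.3886% + 5.2332% + 7% = 20.6218%.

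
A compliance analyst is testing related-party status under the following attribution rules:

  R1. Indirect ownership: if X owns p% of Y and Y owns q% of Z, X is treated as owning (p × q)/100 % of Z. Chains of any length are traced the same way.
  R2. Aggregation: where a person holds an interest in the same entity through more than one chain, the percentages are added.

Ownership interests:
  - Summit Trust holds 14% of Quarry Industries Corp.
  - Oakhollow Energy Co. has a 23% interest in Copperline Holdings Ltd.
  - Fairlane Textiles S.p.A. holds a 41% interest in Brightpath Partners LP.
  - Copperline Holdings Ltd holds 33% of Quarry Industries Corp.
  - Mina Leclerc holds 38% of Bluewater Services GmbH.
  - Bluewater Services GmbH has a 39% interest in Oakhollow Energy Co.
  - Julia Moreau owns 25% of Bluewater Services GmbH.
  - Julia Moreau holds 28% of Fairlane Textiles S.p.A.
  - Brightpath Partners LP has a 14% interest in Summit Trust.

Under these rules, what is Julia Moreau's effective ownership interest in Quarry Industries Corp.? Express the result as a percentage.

0.965033%

Chain via Fairlane Textiles S.p.A. → Brightpath Partners LP → Summit Trust (R1): 28% × 41% × 14% × 14% = 0.225008% of Quarry Industries Corp.
Chain via Bluewater Services GmbH → Oakhollow Energy Co. → Copperline Holdings Ltd (R1): 25% × 39% × 23% × 33% = 0.740025% of Quarry Industries Corp.
Aggregating (R2): 0.225008% + 0.740025% = 0.965033%.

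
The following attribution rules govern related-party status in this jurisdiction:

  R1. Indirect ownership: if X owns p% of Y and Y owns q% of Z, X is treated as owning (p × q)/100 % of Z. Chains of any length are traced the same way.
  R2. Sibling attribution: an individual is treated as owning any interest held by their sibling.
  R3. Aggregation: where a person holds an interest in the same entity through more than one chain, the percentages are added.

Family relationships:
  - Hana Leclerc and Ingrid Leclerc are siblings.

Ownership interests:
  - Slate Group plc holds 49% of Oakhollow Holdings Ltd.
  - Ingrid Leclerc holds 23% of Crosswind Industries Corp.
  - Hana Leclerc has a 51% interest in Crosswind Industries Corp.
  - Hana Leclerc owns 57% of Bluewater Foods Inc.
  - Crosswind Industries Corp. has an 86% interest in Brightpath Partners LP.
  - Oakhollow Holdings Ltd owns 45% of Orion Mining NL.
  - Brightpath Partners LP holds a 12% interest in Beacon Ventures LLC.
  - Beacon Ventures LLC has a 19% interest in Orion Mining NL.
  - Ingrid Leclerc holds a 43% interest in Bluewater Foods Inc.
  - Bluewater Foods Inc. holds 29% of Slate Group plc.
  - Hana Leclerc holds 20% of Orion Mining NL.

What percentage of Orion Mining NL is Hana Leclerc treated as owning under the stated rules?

By sibling attribution (R2), Hana Leclerc is treated as also owning Ingrid Leclerc's interest in Crosswind Industries Corp, giving 51% + 23% = 74%.
By sibling attribution (R2), Hana Leclerc is treated as also owning Ingrid Leclerc's interest in Bluewater Foods Inc, giving 57% + 43% = 100%.
Chain via Crosswind Industries Corp. → Brightpath Partners LP → Beacon Ventures LLC (R1): 74% × 86% × 12% × 19% = 1.450992% of Orion Mining NL.
Chain via Bluewater Foods Inc. → Slate Group plc → Oakhollow Holdings Ltd (R1): 100% × 29% × 49% × 45% = 6.3945% of Orion Mining NL.
Direct interest in Orion Mining NL: 20%.
Aggregating (R3): 1.450992% + 6.3945% + 20% = 27.845492%.

27.845492%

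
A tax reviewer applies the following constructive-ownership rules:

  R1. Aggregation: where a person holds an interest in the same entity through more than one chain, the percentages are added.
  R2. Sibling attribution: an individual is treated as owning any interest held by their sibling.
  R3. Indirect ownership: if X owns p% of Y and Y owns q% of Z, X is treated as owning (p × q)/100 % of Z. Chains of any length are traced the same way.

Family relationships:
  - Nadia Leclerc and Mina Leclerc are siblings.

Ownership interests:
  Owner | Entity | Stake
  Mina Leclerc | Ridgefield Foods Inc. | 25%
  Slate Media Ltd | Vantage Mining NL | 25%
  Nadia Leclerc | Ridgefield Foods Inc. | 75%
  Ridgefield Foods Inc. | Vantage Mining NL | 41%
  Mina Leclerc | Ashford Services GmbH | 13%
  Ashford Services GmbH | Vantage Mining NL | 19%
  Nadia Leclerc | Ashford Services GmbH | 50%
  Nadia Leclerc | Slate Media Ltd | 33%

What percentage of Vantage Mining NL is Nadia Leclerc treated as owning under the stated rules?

By sibling attribution (R2), Nadia Leclerc is treated as also owning Mina Leclerc's interest in Ashford Services GmbH, giving 50% + 13% = 63%.
By sibling attribution (R2), Nadia Leclerc is treated as also owning Mina Leclerc's interest in Ridgefield Foods Inc, giving 75% + 25% = 100%.
Chain via Slate Media Ltd (R3): 33% × 25% = 8.25% of Vantage Mining NL.
Chain via Ashford Services GmbH (R3): 63% × 19% = 11.97% of Vantage Mining NL.
Chain via Ridgefield Foods Inc. (R3): 100% × 41% = 41% of Vantage Mining NL.
Aggregating (R1): 8.25% + 11.97% + 41% = 61.22%.

61.22%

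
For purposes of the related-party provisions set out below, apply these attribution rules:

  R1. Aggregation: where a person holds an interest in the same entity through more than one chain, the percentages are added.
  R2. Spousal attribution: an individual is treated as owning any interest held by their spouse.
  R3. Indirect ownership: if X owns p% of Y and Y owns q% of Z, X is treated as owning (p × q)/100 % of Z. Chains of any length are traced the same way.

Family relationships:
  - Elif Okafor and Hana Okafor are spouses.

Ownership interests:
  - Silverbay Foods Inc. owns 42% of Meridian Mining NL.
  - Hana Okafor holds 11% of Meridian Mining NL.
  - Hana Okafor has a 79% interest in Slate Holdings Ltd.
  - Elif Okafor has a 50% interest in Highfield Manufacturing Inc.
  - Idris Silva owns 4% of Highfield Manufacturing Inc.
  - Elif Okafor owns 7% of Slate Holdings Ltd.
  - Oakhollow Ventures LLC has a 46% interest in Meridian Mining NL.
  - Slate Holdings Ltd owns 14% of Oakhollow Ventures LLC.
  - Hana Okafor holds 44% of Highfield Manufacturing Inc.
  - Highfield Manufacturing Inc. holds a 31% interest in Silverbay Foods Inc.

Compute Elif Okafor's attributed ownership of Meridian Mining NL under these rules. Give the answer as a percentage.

28.7772%

By spousal attribution (R2), Elif Okafor is treated as also owning Hana Okafor's interest in Slate Holdings Ltd, giving 7% + 79% = 86%.
By spousal attribution (R2), Elif Okafor is treated as also owning Hana Okafor's interest in Highfield Manufacturing Inc, giving 50% + 44% = 94%.
By spousal attribution (R2), Elif Okafor is treated as owning Hana Okafor's 11% interest in Meridian Mining NL.
Chain via Slate Holdings Ltd → Oakhollow Ventures LLC (R3): 86% × 14% × 46% = 5.5384% of Meridian Mining NL.
Chain via Highfield Manufacturing Inc. → Silverbay Foods Inc. (R3): 94% × 31% × 42% = 12.2388% of Meridian Mining NL.
Direct interest in Meridian Mining NL: 11%.
Aggregating (R1): 5.5384% + 12.2388% + 11% = 28.7772%.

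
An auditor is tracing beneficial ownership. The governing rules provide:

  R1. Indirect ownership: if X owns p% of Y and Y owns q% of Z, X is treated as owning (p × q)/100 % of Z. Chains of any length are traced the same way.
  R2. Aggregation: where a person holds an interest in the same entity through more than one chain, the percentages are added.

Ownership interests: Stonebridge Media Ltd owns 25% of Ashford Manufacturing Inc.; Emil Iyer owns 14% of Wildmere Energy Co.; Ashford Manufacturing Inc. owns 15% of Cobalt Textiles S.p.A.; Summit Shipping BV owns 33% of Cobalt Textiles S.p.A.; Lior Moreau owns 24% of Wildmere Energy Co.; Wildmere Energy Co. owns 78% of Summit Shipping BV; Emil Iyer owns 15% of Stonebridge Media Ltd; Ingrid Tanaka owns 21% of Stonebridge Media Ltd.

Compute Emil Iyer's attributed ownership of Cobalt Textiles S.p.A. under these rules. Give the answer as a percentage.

Chain via Stonebridge Media Ltd → Ashford Manufacturing Inc. (R1): 15% × 25% × 15% = 0.5625% of Cobalt Textiles S.p.A.
Chain via Wildmere Energy Co. → Summit Shipping BV (R1): 14% × 78% × 33% = 3.6036% of Cobalt Textiles S.p.A.
Aggregating (R2): 0.5625% + 3.6036% = 4.1661%.

4.1661%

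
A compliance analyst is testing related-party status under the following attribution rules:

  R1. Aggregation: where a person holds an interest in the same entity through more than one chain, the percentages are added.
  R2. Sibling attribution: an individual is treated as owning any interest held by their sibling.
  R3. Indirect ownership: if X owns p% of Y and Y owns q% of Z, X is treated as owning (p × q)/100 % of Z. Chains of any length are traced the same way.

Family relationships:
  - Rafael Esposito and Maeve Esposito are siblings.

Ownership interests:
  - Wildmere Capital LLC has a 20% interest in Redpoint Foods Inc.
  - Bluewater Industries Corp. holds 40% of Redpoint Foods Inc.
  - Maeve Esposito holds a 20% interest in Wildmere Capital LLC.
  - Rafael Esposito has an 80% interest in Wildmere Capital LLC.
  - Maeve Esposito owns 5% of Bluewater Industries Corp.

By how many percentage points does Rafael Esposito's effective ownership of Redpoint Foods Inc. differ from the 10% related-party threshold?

By sibling attribution (R2), Rafael Esposito is treated as also owning Maeve Esposito's interest in Wildmere Capital LLC, giving 80% + 20% = 100%.
By sibling attribution (R2), Rafael Esposito is treated as owning Maeve Esposito's 5% interest in Bluewater Industries Corp.
Chain via Wildmere Capital LLC (R3): 100% × 20% = 20% of Redpoint Foods Inc.
Chain via Bluewater Industries Corp. (R3): 5% × 40% = 2% of Redpoint Foods Inc.
Aggregating (R1): 20% + 2% = 22%.
22% exceeds the 10% threshold by 12 percentage points.

12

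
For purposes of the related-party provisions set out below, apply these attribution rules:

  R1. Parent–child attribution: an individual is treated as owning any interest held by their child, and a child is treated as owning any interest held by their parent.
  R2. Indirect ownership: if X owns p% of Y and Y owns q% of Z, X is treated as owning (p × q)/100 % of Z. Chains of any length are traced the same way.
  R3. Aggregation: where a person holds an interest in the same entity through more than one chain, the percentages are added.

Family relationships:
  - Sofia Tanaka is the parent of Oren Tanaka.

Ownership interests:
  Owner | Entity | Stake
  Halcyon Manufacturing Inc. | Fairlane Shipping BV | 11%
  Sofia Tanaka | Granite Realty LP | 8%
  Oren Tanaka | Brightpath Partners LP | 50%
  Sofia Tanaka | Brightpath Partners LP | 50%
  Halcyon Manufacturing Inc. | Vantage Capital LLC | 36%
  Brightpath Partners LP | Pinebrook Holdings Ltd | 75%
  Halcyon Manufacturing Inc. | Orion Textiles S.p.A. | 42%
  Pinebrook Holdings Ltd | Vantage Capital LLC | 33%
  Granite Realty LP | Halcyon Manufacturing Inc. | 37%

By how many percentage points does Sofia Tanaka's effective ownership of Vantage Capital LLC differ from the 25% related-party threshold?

0.8156

By parent–child attribution (R1), Sofia Tanaka is treated as also owning Oren Tanaka's interest in Brightpath Partners LP, giving 50% + 50% = 100%.
Chain via Brightpath Partners LP → Pinebrook Holdings Ltd (R2): 100% × 75% × 33% = 24.75% of Vantage Capital LLC.
Chain via Granite Realty LP → Halcyon Manufacturing Inc. (R2): 8% × 37% × 36% = 1.0656% of Vantage Capital LLC.
Aggregating (R3): 24.75% + 1.0656% = 25.8156%.
25.8156% exceeds the 25% threshold by 0.8156 percentage points.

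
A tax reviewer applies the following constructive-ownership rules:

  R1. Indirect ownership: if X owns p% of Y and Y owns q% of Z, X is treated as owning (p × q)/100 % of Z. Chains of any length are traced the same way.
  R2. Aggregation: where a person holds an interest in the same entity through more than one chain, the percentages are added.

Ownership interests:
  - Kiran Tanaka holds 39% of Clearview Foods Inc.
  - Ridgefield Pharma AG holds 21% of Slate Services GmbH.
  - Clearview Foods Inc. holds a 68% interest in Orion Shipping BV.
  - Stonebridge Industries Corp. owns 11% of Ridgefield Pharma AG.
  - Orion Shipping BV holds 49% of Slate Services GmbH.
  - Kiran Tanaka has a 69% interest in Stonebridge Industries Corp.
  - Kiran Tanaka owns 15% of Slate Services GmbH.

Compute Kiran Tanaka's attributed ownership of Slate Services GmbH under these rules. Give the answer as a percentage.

Chain via Stonebridge Industries Corp. → Ridgefield Pharma AG (R1): 69% × 11% × 21% = 1.5939% of Slate Services GmbH.
Chain via Clearview Foods Inc. → Orion Shipping BV (R1): 39% × 68% × 49% = 12.9948% of Slate Services GmbH.
Direct interest in Slate Services GmbH: 15%.
Aggregating (R2): 1.5939% + 12.9948% + 15% = 29.5887%.

29.5887%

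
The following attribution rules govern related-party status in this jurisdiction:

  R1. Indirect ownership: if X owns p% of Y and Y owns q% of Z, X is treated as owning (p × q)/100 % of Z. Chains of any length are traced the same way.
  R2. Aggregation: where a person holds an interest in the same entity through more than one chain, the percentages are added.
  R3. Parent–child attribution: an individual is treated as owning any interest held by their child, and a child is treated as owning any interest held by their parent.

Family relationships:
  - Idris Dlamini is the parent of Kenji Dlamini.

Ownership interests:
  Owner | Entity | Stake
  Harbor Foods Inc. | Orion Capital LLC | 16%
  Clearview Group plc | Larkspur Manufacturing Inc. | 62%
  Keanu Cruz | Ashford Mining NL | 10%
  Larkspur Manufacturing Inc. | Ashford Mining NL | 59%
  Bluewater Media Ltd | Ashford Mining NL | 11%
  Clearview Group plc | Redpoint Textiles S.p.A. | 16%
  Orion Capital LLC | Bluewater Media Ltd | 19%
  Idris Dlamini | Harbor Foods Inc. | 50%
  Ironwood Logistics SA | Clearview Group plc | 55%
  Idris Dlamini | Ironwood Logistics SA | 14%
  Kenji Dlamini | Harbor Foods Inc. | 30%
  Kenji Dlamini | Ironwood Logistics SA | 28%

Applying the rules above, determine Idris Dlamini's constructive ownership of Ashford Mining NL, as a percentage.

By parent–child attribution (R3), Idris Dlamini is treated as also owning Kenji Dlamini's interest in Ironwood Logistics SA, giving 14% + 28% = 42%.
By parent–child attribution (R3), Idris Dlamini is treated as also owning Kenji Dlamini's interest in Harbor Foods Inc, giving 50% + 30% = 80%.
Chain via Ironwood Logistics SA → Clearview Group plc → Larkspur Manufacturing Inc. (R1): 42% × 55% × 62% × 59% = 8.44998% of Ashford Mining NL.
Chain via Harbor Foods Inc. → Orion Capital LLC → Bluewater Media Ltd (R1): 80% × 16% × 19% × 11% = 0.26752% of Ashford Mining NL.
Aggregating (R2): 8.44998% + 0.26752% = 8.7175%.

8.7175%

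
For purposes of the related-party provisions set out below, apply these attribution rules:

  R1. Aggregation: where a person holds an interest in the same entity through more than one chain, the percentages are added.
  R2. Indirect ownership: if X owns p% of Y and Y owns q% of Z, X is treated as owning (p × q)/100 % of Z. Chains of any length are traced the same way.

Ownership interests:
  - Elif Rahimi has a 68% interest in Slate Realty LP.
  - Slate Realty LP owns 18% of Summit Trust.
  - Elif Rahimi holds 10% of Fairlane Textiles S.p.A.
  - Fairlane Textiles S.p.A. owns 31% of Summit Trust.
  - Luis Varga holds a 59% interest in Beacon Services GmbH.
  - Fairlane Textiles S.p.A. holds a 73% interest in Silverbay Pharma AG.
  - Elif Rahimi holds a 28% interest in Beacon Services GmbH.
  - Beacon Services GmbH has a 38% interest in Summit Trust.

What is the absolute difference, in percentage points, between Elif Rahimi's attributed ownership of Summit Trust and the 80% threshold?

Chain via Slate Realty LP (R2): 68% × 18% = 12.24% of Summit Trust.
Chain via Beacon Services GmbH (R2): 28% × 38% = 10.64% of Summit Trust.
Chain via Fairlane Textiles S.p.A. (R2): 10% × 31% = 3.1% of Summit Trust.
Aggregating (R1): 12.24% + 10.64% + 3.1% = 25.98%.
25.98% falls short of the 80% threshold by 54.02 percentage points.

54.02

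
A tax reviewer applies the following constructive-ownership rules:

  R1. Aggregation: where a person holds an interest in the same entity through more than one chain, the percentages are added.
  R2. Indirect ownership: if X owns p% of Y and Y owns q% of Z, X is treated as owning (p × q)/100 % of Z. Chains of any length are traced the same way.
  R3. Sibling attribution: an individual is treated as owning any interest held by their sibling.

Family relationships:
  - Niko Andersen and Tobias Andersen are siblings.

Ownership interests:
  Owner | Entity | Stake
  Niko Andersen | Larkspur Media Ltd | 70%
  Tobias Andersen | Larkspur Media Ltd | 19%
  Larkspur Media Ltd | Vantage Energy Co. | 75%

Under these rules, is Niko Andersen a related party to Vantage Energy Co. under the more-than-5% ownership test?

By sibling attribution (R3), Niko Andersen is treated as also owning Tobias Andersen's interest in Larkspur Media Ltd, giving 70% + 19% = 89%.
Chain via Larkspur Media Ltd (R2): 89% × 75% = 66.75% of Vantage Energy Co.
66.75% exceeds the 5% threshold, so Niko is a related party to Vantage Energy Co.

Yes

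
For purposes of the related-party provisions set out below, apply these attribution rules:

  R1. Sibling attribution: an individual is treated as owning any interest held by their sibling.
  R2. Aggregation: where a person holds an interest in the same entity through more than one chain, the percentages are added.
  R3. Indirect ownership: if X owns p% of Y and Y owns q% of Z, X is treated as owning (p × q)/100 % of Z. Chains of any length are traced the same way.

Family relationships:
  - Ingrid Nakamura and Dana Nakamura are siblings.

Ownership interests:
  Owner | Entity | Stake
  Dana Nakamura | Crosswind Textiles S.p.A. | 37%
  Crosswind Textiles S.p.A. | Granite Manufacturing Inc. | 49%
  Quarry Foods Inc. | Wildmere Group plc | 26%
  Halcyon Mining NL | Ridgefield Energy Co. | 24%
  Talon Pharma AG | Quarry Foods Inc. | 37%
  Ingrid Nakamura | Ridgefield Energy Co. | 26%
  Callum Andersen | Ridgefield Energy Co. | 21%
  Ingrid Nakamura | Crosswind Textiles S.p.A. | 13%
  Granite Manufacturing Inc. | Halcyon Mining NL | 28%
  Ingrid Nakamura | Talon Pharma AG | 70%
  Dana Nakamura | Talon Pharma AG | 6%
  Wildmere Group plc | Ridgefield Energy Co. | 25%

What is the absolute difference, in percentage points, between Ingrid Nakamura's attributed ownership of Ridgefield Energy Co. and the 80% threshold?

By sibling attribution (R1), Ingrid Nakamura is treated as also owning Dana Nakamura's interest in Crosswind Textiles S.p.A, giving 13% + 37% = 50%.
By sibling attribution (R1), Ingrid Nakamura is treated as also owning Dana Nakamura's interest in Talon Pharma AG, giving 70% + 6% = 76%.
Chain via Crosswind Textiles S.p.A. → Granite Manufacturing Inc. → Halcyon Mining NL (R3): 50% × 49% × 28% × 24% = 1.6464% of Ridgefield Energy Co.
Chain via Talon Pharma AG → Quarry Foods Inc. → Wildmere Group plc (R3): 76% × 37% × 26% × 25% = 1.8278% of Ridgefield Energy Co.
Direct interest in Ridgefield Energy Co: 26%.
Aggregating (R2): 1.6464% + 1.8278% + 26% = 29.4742%.
29.4742% falls short of the 80% threshold by 50.5258 percentage points.

50.5258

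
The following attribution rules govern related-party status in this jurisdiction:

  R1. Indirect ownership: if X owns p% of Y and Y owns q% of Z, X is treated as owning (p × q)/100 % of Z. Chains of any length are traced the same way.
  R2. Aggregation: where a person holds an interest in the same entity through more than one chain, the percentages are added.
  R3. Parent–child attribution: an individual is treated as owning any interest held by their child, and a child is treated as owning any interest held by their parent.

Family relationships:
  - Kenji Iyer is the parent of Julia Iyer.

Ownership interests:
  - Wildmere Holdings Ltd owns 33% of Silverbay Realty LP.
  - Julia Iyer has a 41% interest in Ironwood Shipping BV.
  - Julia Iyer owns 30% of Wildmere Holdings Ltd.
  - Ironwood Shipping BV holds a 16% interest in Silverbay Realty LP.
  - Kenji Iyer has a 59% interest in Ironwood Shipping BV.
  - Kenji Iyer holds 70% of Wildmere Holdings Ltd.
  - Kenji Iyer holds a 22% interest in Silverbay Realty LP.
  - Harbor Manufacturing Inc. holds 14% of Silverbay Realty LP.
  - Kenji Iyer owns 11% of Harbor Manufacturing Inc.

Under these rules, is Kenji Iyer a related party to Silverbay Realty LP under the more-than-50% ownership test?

By parent–child attribution (R3), Kenji Iyer is treated as also owning Julia Iyer's interest in Ironwood Shipping BV, giving 59% + 41% = 100%.
By parent–child attribution (R3), Kenji Iyer is treated as also owning Julia Iyer's interest in Wildmere Holdings Ltd, giving 70% + 30% = 100%.
Chain via Harbor Manufacturing Inc. (R1): 11% × 14% = 1.54% of Silverbay Realty LP.
Chain via Ironwood Shipping BV (R1): 100% × 16% = 16% of Silverbay Realty LP.
Chain via Wildmere Holdings Ltd (R1): 100% × 33% = 33% of Silverbay Realty LP.
Direct interest in Silverbay Realty LP: 22%.
Aggregating (R2): 1.54% + 16% + 33% + 22% = 72.54%.
72.54% exceeds the 50% threshold, so Kenji is a related party to Silverbay Realty LP.

Yes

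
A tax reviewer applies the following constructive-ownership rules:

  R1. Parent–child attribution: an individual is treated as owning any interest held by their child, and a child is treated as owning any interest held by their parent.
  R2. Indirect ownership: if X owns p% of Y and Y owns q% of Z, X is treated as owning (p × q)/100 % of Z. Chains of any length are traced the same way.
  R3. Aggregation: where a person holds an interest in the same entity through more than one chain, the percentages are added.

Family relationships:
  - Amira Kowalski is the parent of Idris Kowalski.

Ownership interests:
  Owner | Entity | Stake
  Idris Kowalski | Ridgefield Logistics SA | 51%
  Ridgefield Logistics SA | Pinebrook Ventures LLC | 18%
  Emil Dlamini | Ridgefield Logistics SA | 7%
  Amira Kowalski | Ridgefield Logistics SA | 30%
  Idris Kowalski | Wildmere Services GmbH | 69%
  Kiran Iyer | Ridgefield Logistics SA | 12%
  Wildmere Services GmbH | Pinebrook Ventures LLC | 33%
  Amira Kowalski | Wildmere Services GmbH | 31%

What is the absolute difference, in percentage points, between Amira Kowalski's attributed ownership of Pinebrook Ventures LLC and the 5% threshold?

42.58

By parent–child attribution (R1), Amira Kowalski is treated as also owning Idris Kowalski's interest in Ridgefield Logistics SA, giving 30% + 51% = 81%.
By parent–child attribution (R1), Amira Kowalski is treated as also owning Idris Kowalski's interest in Wildmere Services GmbH, giving 31% + 69% = 100%.
Chain via Ridgefield Logistics SA (R2): 81% × 18% = 14.58% of Pinebrook Ventures LLC.
Chain via Wildmere Services GmbH (R2): 100% × 33% = 33% of Pinebrook Ventures LLC.
Aggregating (R3): 14.58% + 33% = 47.58%.
47.58% exceeds the 5% threshold by 42.58 percentage points.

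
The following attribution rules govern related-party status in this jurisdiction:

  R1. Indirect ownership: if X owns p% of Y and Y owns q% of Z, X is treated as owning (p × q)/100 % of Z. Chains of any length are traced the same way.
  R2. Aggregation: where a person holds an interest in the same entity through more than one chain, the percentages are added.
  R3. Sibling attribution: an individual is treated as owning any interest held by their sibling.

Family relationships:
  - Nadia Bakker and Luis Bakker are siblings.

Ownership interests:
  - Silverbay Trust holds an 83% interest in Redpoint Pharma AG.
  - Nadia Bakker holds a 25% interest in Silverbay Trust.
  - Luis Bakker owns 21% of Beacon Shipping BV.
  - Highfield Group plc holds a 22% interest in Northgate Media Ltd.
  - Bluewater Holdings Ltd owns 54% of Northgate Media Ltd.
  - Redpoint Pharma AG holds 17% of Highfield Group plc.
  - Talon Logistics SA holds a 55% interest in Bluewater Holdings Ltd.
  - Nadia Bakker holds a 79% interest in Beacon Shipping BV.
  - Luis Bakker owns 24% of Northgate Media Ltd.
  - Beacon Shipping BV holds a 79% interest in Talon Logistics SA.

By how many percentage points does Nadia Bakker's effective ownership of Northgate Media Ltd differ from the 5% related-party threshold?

43.23905

By sibling attribution (R3), Nadia Bakker is treated as also owning Luis Bakker's interest in Beacon Shipping BV, giving 79% + 21% = 100%.
By sibling attribution (R3), Nadia Bakker is treated as owning Luis Bakker's 24% interest in Northgate Media Ltd.
Chain via Silverbay Trust → Redpoint Pharma AG → Highfield Group plc (R1): 25% × 83% × 17% × 22% = 0.77605% of Northgate Media Ltd.
Chain via Beacon Shipping BV → Talon Logistics SA → Bluewater Holdings Ltd (R1): 100% × 79% × 55% × 54% = 23.463% of Northgate Media Ltd.
Direct interest in Northgate Media Ltd: 24%.
Aggregating (R2): 0.77605% + 23.463% + 24% = 48.23905%.
48.23905% exceeds the 5% threshold by 43.23905 percentage points.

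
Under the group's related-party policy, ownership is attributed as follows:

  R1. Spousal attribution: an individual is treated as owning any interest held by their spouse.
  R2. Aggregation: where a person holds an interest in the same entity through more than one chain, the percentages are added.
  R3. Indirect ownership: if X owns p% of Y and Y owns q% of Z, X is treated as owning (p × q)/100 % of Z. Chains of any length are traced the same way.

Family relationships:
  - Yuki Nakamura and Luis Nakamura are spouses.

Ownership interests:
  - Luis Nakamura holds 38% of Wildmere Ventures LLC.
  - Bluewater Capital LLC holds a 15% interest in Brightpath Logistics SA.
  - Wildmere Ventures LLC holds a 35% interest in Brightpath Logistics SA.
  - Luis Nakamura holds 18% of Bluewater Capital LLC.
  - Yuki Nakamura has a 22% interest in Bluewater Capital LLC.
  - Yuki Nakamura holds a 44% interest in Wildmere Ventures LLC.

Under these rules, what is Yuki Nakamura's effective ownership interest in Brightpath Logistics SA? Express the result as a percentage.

By spousal attribution (R1), Yuki Nakamura is treated as also owning Luis Nakamura's interest in Wildmere Ventures LLC, giving 44% + 38% = 82%.
By spousal attribution (R1), Yuki Nakamura is treated as also owning Luis Nakamura's interest in Bluewater Capital LLC, giving 22% + 18% = 40%.
Chain via Wildmere Ventures LLC (R3): 82% × 35% = 28.7% of Brightpath Logistics SA.
Chain via Bluewater Capital LLC (R3): 40% × 15% = 6% of Brightpath Logistics SA.
Aggregating (R2): 28.7% + 6% = 34.7%.

34.7%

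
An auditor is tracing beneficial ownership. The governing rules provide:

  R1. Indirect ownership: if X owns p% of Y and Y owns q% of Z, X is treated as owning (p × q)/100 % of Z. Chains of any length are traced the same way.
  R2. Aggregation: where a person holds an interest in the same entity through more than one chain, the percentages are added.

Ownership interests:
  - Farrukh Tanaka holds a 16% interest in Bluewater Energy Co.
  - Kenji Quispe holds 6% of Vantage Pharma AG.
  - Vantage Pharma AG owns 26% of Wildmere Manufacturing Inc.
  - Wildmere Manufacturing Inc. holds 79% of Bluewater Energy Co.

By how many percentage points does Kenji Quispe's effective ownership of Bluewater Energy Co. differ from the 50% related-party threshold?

48.7676

Chain via Vantage Pharma AG → Wildmere Manufacturing Inc. (R1): 6% × 26% × 79% = 1.2324% of Bluewater Energy Co.
1.2324% falls short of the 50% threshold by 48.7676 percentage points.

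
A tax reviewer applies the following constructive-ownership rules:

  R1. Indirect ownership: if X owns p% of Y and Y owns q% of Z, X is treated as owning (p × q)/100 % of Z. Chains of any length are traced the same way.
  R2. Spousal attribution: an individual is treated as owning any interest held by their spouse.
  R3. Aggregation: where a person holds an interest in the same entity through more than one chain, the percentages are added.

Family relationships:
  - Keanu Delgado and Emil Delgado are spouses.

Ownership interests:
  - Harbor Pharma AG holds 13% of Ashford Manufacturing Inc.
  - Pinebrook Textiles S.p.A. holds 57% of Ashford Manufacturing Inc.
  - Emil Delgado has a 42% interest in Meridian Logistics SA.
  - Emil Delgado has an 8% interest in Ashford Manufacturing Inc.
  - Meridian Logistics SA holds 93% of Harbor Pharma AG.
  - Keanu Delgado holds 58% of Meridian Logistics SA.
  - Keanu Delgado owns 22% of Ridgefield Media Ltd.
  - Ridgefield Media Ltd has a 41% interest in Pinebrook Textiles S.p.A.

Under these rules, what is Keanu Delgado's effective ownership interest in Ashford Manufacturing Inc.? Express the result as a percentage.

25.2314%

By spousal attribution (R2), Keanu Delgado is treated as also owning Emil Delgado's interest in Meridian Logistics SA, giving 58% + 42% = 100%.
By spousal attribution (R2), Keanu Delgado is treated as owning Emil Delgado's 8% interest in Ashford Manufacturing Inc.
Chain via Ridgefield Media Ltd → Pinebrook Textiles S.p.A. (R1): 22% × 41% × 57% = 5.1414% of Ashford Manufacturing Inc.
Chain via Meridian Logistics SA → Harbor Pharma AG (R1): 100% × 93% × 13% = 12.09% of Ashford Manufacturing Inc.
Direct interest in Ashford Manufacturing Inc: 8%.
Aggregating (R3): 5.1414% + 12.09% + 8% = 25.2314%.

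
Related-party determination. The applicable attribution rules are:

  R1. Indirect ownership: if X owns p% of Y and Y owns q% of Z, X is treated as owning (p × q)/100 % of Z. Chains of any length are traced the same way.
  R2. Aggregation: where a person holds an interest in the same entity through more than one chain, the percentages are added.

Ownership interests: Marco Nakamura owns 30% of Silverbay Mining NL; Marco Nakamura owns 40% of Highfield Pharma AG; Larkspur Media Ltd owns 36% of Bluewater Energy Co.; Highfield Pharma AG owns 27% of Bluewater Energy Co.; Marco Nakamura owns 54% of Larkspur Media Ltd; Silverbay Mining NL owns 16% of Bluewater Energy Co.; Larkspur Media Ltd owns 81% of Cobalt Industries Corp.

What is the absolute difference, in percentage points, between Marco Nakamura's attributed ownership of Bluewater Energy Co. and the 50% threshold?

14.96

Chain via Silverbay Mining NL (R1): 30% × 16% = 4.8% of Bluewater Energy Co.
Chain via Highfield Pharma AG (R1): 40% × 27% = 10.8% of Bluewater Energy Co.
Chain via Larkspur Media Ltd (R1): 54% × 36% = 19.44% of Bluewater Energy Co.
Aggregating (R2): 4.8% + 10.8% + 19.44% = 35.04%.
35.04% falls short of the 50% threshold by 14.96 percentage points.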